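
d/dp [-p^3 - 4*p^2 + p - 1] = -3*p^2 - 8*p + 1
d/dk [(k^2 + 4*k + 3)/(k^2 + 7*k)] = 3*(k^2 - 2*k - 7)/(k^2*(k^2 + 14*k + 49))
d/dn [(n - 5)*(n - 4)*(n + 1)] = 3*n^2 - 16*n + 11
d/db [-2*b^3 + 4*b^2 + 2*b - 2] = -6*b^2 + 8*b + 2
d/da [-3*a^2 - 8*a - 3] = -6*a - 8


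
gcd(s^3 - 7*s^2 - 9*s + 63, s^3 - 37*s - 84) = s^2 - 4*s - 21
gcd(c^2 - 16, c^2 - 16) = c^2 - 16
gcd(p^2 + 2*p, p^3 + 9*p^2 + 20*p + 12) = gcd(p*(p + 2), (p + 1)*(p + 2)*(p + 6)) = p + 2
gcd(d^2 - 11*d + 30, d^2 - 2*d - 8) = 1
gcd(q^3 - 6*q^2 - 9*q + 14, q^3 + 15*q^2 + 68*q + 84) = q + 2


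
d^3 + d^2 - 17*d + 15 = (d - 3)*(d - 1)*(d + 5)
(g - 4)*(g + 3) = g^2 - g - 12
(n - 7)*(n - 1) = n^2 - 8*n + 7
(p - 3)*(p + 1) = p^2 - 2*p - 3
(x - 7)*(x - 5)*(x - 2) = x^3 - 14*x^2 + 59*x - 70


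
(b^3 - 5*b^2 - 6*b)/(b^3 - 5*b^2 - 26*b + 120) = b*(b + 1)/(b^2 + b - 20)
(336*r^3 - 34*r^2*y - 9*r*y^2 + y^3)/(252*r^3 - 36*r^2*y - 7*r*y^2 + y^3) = (-8*r + y)/(-6*r + y)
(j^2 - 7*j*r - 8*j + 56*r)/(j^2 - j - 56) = (j - 7*r)/(j + 7)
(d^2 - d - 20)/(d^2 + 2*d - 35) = (d + 4)/(d + 7)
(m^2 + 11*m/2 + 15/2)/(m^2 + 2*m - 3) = (m + 5/2)/(m - 1)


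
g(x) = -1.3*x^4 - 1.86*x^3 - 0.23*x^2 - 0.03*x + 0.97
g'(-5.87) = 862.16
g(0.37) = 0.81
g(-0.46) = 1.06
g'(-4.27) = 305.04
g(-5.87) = -1174.03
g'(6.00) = -1326.87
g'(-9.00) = 3342.93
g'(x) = -5.2*x^3 - 5.58*x^2 - 0.46*x - 0.03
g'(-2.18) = 28.33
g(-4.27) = -290.46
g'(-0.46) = -0.49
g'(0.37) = -1.23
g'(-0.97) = -0.09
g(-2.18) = -10.15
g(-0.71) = 1.21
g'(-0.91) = -0.31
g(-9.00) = -7190.75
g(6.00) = -2094.05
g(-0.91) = 1.32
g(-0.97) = 1.33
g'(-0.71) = -0.66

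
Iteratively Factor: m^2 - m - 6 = (m - 3)*(m + 2)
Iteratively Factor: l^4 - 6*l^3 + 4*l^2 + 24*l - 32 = (l - 2)*(l^3 - 4*l^2 - 4*l + 16) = (l - 2)^2*(l^2 - 2*l - 8) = (l - 2)^2*(l + 2)*(l - 4)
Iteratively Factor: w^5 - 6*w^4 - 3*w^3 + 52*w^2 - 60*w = (w - 5)*(w^4 - w^3 - 8*w^2 + 12*w) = (w - 5)*(w - 2)*(w^3 + w^2 - 6*w) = w*(w - 5)*(w - 2)*(w^2 + w - 6) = w*(w - 5)*(w - 2)^2*(w + 3)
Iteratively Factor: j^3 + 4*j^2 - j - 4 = (j - 1)*(j^2 + 5*j + 4) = (j - 1)*(j + 4)*(j + 1)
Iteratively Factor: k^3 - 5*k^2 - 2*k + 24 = (k + 2)*(k^2 - 7*k + 12) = (k - 3)*(k + 2)*(k - 4)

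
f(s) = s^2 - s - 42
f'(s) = 2*s - 1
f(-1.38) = -38.72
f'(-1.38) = -3.76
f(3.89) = -30.76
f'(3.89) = 6.78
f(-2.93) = -30.49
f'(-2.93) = -6.86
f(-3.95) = -22.45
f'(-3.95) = -8.90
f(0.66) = -42.22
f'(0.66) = 0.32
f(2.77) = -37.10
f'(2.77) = 4.54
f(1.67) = -40.88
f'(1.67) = 2.34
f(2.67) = -37.54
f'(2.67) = 4.34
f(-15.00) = 198.00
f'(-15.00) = -31.00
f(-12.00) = 114.00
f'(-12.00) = -25.00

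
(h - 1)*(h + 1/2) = h^2 - h/2 - 1/2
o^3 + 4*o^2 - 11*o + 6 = (o - 1)^2*(o + 6)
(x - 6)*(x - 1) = x^2 - 7*x + 6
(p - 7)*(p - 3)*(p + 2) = p^3 - 8*p^2 + p + 42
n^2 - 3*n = n*(n - 3)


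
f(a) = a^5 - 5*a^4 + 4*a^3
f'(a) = 5*a^4 - 20*a^3 + 12*a^2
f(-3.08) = -844.01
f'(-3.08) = 1148.16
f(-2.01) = -146.90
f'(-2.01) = 292.51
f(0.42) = 0.15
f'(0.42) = 0.79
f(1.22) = -1.11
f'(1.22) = -7.38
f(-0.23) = -0.06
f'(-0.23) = 0.89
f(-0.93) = -7.65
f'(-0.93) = 30.21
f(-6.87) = -27737.96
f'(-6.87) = 18188.95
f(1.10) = -0.39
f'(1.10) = -4.78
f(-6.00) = -15120.00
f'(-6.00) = 11232.00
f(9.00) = 29160.00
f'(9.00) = 19197.00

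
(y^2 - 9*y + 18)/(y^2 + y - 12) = (y - 6)/(y + 4)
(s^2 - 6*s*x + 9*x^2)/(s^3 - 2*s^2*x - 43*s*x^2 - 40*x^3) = (-s^2 + 6*s*x - 9*x^2)/(-s^3 + 2*s^2*x + 43*s*x^2 + 40*x^3)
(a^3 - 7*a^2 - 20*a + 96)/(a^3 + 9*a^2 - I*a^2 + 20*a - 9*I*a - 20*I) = (a^2 - 11*a + 24)/(a^2 + a*(5 - I) - 5*I)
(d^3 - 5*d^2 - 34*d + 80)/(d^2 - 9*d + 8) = (d^2 + 3*d - 10)/(d - 1)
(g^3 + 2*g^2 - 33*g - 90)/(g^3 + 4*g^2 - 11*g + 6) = (g^3 + 2*g^2 - 33*g - 90)/(g^3 + 4*g^2 - 11*g + 6)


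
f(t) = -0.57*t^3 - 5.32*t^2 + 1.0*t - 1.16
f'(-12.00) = -117.56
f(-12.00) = 205.72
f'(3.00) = -46.31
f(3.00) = -61.43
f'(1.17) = -13.79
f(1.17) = -8.19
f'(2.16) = -29.96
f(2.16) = -29.57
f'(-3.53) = 17.25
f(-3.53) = -45.91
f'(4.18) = -73.35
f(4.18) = -131.56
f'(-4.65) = 13.50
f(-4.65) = -63.53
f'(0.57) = -5.62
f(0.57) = -2.42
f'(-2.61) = 17.12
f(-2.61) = -29.88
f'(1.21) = -14.38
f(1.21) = -8.75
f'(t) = -1.71*t^2 - 10.64*t + 1.0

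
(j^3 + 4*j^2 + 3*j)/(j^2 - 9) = j*(j + 1)/(j - 3)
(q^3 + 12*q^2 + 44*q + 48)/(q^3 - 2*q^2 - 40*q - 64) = (q + 6)/(q - 8)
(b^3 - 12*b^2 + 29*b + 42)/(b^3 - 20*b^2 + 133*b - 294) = (b + 1)/(b - 7)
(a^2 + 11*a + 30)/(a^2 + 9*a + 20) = (a + 6)/(a + 4)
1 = 1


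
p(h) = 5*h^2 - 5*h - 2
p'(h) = 10*h - 5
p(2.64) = 19.65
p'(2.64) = 21.40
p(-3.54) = 78.36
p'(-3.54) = -40.40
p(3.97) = 56.95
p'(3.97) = 34.70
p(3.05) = 29.26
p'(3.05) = 25.50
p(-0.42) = 0.98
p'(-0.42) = -9.20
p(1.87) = 6.13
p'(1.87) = 13.70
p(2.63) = 19.43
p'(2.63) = 21.30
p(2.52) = 17.15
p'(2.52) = 20.20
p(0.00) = -2.00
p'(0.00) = -5.00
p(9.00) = 358.00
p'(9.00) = 85.00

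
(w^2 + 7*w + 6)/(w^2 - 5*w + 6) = (w^2 + 7*w + 6)/(w^2 - 5*w + 6)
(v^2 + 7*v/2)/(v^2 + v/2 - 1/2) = v*(2*v + 7)/(2*v^2 + v - 1)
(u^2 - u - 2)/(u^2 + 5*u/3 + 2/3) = 3*(u - 2)/(3*u + 2)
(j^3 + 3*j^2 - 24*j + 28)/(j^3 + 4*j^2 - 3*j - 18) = (j^2 + 5*j - 14)/(j^2 + 6*j + 9)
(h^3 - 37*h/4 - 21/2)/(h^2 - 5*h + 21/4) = (2*h^2 + 7*h + 6)/(2*h - 3)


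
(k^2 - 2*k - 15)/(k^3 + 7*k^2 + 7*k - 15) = (k - 5)/(k^2 + 4*k - 5)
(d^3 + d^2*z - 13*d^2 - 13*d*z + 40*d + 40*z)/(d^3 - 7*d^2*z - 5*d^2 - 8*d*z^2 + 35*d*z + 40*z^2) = (8 - d)/(-d + 8*z)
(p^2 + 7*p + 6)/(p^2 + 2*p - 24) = (p + 1)/(p - 4)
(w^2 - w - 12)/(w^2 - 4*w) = (w + 3)/w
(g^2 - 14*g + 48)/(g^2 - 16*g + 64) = (g - 6)/(g - 8)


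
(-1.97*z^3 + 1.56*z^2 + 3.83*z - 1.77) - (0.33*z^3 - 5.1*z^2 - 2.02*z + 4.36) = -2.3*z^3 + 6.66*z^2 + 5.85*z - 6.13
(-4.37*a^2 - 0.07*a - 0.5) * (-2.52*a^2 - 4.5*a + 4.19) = 11.0124*a^4 + 19.8414*a^3 - 16.7353*a^2 + 1.9567*a - 2.095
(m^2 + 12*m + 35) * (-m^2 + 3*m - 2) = -m^4 - 9*m^3 - m^2 + 81*m - 70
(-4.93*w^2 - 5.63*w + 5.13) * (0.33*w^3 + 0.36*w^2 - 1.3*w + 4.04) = -1.6269*w^5 - 3.6327*w^4 + 6.0751*w^3 - 10.7514*w^2 - 29.4142*w + 20.7252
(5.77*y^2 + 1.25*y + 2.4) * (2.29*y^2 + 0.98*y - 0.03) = 13.2133*y^4 + 8.5171*y^3 + 6.5479*y^2 + 2.3145*y - 0.072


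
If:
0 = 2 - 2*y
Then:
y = 1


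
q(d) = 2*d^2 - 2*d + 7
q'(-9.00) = -38.00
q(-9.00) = 187.00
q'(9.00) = 34.00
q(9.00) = 151.00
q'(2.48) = 7.92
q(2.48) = 14.34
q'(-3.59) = -16.36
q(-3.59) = 39.96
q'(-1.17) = -6.68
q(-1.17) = 12.08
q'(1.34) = 3.36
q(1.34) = 7.91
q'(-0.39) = -3.56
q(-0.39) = 8.08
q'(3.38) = 11.52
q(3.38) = 23.09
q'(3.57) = 12.28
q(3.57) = 25.35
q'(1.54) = 4.16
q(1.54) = 8.66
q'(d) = 4*d - 2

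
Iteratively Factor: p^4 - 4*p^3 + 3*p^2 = (p - 3)*(p^3 - p^2) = p*(p - 3)*(p^2 - p) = p^2*(p - 3)*(p - 1)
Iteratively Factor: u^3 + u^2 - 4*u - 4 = (u - 2)*(u^2 + 3*u + 2) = (u - 2)*(u + 1)*(u + 2)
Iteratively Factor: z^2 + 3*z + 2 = (z + 2)*(z + 1)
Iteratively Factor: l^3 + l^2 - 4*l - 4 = (l - 2)*(l^2 + 3*l + 2) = (l - 2)*(l + 1)*(l + 2)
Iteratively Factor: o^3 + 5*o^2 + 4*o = (o + 1)*(o^2 + 4*o) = (o + 1)*(o + 4)*(o)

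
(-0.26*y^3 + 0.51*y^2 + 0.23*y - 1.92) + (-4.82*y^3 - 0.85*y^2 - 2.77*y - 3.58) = -5.08*y^3 - 0.34*y^2 - 2.54*y - 5.5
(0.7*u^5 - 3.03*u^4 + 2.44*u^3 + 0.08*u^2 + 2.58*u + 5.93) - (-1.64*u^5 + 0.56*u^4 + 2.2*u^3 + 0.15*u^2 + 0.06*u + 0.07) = 2.34*u^5 - 3.59*u^4 + 0.24*u^3 - 0.07*u^2 + 2.52*u + 5.86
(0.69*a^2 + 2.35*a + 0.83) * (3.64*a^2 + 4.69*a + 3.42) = 2.5116*a^4 + 11.7901*a^3 + 16.4025*a^2 + 11.9297*a + 2.8386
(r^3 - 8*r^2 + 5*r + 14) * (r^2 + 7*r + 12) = r^5 - r^4 - 39*r^3 - 47*r^2 + 158*r + 168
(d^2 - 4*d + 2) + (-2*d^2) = -d^2 - 4*d + 2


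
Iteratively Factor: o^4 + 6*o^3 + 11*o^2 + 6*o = (o + 3)*(o^3 + 3*o^2 + 2*o) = (o + 2)*(o + 3)*(o^2 + o) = o*(o + 2)*(o + 3)*(o + 1)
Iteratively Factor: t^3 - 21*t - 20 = (t + 4)*(t^2 - 4*t - 5) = (t + 1)*(t + 4)*(t - 5)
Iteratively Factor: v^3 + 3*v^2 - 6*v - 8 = (v + 4)*(v^2 - v - 2) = (v - 2)*(v + 4)*(v + 1)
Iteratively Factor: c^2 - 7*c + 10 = (c - 5)*(c - 2)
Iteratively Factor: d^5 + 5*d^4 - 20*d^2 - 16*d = (d)*(d^4 + 5*d^3 - 20*d - 16) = d*(d - 2)*(d^3 + 7*d^2 + 14*d + 8) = d*(d - 2)*(d + 4)*(d^2 + 3*d + 2) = d*(d - 2)*(d + 1)*(d + 4)*(d + 2)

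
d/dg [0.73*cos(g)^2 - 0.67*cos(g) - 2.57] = (0.67 - 1.46*cos(g))*sin(g)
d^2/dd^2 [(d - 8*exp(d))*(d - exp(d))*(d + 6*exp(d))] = -3*d^2*exp(d) - 184*d*exp(2*d) - 12*d*exp(d) + 6*d + 432*exp(3*d) - 184*exp(2*d) - 6*exp(d)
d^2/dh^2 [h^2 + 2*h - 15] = 2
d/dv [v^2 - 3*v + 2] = 2*v - 3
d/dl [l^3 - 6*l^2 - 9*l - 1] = 3*l^2 - 12*l - 9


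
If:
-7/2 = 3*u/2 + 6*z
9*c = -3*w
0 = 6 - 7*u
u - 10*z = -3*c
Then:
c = -53/18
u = 6/7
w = 53/6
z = -67/84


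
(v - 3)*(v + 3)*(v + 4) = v^3 + 4*v^2 - 9*v - 36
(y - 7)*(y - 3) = y^2 - 10*y + 21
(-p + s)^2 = p^2 - 2*p*s + s^2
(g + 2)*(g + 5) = g^2 + 7*g + 10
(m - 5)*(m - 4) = m^2 - 9*m + 20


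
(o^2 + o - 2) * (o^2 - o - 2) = o^4 - 5*o^2 + 4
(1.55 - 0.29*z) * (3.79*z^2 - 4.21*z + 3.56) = -1.0991*z^3 + 7.0954*z^2 - 7.5579*z + 5.518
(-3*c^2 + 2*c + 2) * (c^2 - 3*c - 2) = -3*c^4 + 11*c^3 + 2*c^2 - 10*c - 4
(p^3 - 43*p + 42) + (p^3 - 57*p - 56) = 2*p^3 - 100*p - 14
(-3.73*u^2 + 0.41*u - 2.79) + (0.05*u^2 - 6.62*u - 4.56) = -3.68*u^2 - 6.21*u - 7.35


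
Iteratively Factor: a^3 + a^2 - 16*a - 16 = (a + 1)*(a^2 - 16) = (a + 1)*(a + 4)*(a - 4)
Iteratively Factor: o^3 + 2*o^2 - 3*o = (o)*(o^2 + 2*o - 3) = o*(o + 3)*(o - 1)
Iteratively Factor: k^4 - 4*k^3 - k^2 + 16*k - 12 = (k + 2)*(k^3 - 6*k^2 + 11*k - 6) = (k - 2)*(k + 2)*(k^2 - 4*k + 3) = (k - 3)*(k - 2)*(k + 2)*(k - 1)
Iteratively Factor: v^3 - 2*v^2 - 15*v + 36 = (v - 3)*(v^2 + v - 12) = (v - 3)*(v + 4)*(v - 3)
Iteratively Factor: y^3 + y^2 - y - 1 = (y + 1)*(y^2 - 1) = (y + 1)^2*(y - 1)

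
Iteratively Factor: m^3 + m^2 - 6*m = (m - 2)*(m^2 + 3*m) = m*(m - 2)*(m + 3)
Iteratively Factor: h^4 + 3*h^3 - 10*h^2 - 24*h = (h + 2)*(h^3 + h^2 - 12*h) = (h + 2)*(h + 4)*(h^2 - 3*h) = h*(h + 2)*(h + 4)*(h - 3)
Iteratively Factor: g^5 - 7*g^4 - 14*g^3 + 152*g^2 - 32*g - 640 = (g - 5)*(g^4 - 2*g^3 - 24*g^2 + 32*g + 128) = (g - 5)*(g + 2)*(g^3 - 4*g^2 - 16*g + 64) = (g - 5)*(g + 2)*(g + 4)*(g^2 - 8*g + 16) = (g - 5)*(g - 4)*(g + 2)*(g + 4)*(g - 4)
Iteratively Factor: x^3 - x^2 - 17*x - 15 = (x + 3)*(x^2 - 4*x - 5) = (x - 5)*(x + 3)*(x + 1)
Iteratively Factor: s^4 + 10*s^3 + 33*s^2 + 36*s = (s + 3)*(s^3 + 7*s^2 + 12*s) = (s + 3)^2*(s^2 + 4*s) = s*(s + 3)^2*(s + 4)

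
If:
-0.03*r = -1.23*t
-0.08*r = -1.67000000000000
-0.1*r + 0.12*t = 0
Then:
No Solution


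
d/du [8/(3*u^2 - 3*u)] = 8*(1 - 2*u)/(3*u^2*(u - 1)^2)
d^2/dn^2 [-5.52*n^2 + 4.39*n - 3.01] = -11.0400000000000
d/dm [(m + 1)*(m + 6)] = 2*m + 7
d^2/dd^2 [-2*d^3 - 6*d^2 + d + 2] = -12*d - 12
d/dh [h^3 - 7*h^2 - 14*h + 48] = 3*h^2 - 14*h - 14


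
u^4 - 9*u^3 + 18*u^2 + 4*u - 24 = (u - 6)*(u - 2)^2*(u + 1)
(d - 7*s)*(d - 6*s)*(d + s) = d^3 - 12*d^2*s + 29*d*s^2 + 42*s^3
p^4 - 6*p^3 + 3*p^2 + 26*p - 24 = (p - 4)*(p - 3)*(p - 1)*(p + 2)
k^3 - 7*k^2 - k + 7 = (k - 7)*(k - 1)*(k + 1)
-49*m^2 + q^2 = (-7*m + q)*(7*m + q)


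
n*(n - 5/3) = n^2 - 5*n/3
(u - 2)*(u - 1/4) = u^2 - 9*u/4 + 1/2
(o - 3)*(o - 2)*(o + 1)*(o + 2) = o^4 - 2*o^3 - 7*o^2 + 8*o + 12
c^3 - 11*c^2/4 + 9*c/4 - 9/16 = (c - 3/2)*(c - 3/4)*(c - 1/2)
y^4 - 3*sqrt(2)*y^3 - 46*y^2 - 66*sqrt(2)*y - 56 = (y - 7*sqrt(2))*(y + sqrt(2))^2*(y + 2*sqrt(2))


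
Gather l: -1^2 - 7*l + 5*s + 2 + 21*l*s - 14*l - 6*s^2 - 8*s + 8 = l*(21*s - 21) - 6*s^2 - 3*s + 9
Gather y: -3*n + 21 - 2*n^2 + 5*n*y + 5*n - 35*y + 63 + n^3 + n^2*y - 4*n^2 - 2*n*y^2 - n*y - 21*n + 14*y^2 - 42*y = n^3 - 6*n^2 - 19*n + y^2*(14 - 2*n) + y*(n^2 + 4*n - 77) + 84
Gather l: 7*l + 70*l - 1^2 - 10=77*l - 11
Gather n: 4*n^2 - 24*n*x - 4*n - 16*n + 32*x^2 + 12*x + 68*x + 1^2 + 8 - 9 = 4*n^2 + n*(-24*x - 20) + 32*x^2 + 80*x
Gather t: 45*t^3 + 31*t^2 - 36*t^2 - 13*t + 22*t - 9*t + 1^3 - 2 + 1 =45*t^3 - 5*t^2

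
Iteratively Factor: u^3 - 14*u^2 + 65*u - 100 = (u - 5)*(u^2 - 9*u + 20) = (u - 5)*(u - 4)*(u - 5)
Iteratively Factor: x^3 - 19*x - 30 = (x - 5)*(x^2 + 5*x + 6) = (x - 5)*(x + 2)*(x + 3)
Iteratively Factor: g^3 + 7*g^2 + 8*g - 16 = (g + 4)*(g^2 + 3*g - 4) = (g - 1)*(g + 4)*(g + 4)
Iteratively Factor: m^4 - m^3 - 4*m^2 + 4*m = (m + 2)*(m^3 - 3*m^2 + 2*m) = (m - 2)*(m + 2)*(m^2 - m) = m*(m - 2)*(m + 2)*(m - 1)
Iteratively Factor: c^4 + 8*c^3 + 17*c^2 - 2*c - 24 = (c + 3)*(c^3 + 5*c^2 + 2*c - 8) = (c + 2)*(c + 3)*(c^2 + 3*c - 4) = (c - 1)*(c + 2)*(c + 3)*(c + 4)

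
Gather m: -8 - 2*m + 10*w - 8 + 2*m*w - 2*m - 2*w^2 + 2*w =m*(2*w - 4) - 2*w^2 + 12*w - 16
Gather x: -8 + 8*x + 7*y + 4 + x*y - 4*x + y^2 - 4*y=x*(y + 4) + y^2 + 3*y - 4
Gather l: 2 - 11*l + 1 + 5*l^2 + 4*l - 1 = 5*l^2 - 7*l + 2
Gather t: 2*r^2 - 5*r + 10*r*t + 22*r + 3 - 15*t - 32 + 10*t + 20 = 2*r^2 + 17*r + t*(10*r - 5) - 9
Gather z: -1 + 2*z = 2*z - 1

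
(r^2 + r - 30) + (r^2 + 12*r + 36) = 2*r^2 + 13*r + 6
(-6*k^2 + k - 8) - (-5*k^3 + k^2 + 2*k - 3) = 5*k^3 - 7*k^2 - k - 5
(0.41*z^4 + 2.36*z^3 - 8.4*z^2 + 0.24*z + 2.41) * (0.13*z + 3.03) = 0.0533*z^5 + 1.5491*z^4 + 6.0588*z^3 - 25.4208*z^2 + 1.0405*z + 7.3023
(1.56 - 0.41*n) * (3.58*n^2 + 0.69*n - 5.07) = -1.4678*n^3 + 5.3019*n^2 + 3.1551*n - 7.9092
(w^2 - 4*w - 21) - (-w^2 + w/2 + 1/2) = 2*w^2 - 9*w/2 - 43/2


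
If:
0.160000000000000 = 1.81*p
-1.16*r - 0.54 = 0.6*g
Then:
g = -1.93333333333333*r - 0.9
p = 0.09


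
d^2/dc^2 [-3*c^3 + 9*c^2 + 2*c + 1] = 18 - 18*c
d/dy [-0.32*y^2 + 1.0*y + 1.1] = 1.0 - 0.64*y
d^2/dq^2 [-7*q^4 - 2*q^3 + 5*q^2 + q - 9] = -84*q^2 - 12*q + 10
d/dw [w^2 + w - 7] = 2*w + 1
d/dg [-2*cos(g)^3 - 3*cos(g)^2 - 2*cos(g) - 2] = 2*(3*cos(g)^2 + 3*cos(g) + 1)*sin(g)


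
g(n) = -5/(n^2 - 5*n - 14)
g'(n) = -5*(5 - 2*n)/(n^2 - 5*n - 14)^2 = 5*(2*n - 5)/(-n^2 + 5*n + 14)^2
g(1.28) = 0.27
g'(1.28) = -0.03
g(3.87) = 0.27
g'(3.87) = 0.04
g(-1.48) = 1.13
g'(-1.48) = -2.05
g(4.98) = 0.35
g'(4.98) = 0.12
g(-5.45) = -0.12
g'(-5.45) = -0.04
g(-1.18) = 0.75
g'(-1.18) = -0.82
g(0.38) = 0.32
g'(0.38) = -0.09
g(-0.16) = 0.38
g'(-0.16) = -0.15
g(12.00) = -0.07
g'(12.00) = 0.02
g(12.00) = -0.07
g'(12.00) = 0.02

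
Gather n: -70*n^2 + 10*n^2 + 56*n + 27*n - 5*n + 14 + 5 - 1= -60*n^2 + 78*n + 18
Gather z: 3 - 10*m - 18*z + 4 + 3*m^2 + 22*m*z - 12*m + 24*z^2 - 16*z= 3*m^2 - 22*m + 24*z^2 + z*(22*m - 34) + 7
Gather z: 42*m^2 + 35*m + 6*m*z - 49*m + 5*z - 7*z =42*m^2 - 14*m + z*(6*m - 2)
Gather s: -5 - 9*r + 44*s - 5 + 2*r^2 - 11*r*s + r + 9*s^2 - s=2*r^2 - 8*r + 9*s^2 + s*(43 - 11*r) - 10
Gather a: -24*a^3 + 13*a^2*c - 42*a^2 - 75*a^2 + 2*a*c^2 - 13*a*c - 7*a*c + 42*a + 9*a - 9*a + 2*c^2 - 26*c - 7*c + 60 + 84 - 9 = -24*a^3 + a^2*(13*c - 117) + a*(2*c^2 - 20*c + 42) + 2*c^2 - 33*c + 135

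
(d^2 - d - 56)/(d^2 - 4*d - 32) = (d + 7)/(d + 4)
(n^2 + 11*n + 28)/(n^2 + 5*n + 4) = (n + 7)/(n + 1)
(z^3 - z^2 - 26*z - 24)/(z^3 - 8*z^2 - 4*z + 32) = (z^3 - z^2 - 26*z - 24)/(z^3 - 8*z^2 - 4*z + 32)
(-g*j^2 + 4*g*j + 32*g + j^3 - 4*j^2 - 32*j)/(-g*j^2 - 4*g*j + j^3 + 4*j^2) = (j - 8)/j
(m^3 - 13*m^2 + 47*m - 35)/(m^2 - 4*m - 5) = (m^2 - 8*m + 7)/(m + 1)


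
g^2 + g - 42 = (g - 6)*(g + 7)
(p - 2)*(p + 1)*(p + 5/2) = p^3 + 3*p^2/2 - 9*p/2 - 5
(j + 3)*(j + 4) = j^2 + 7*j + 12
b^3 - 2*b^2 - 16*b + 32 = (b - 4)*(b - 2)*(b + 4)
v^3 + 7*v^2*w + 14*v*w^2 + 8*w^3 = (v + w)*(v + 2*w)*(v + 4*w)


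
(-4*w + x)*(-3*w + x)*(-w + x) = -12*w^3 + 19*w^2*x - 8*w*x^2 + x^3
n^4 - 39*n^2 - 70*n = n*(n - 7)*(n + 2)*(n + 5)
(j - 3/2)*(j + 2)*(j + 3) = j^3 + 7*j^2/2 - 3*j/2 - 9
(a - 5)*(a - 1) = a^2 - 6*a + 5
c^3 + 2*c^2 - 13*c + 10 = (c - 2)*(c - 1)*(c + 5)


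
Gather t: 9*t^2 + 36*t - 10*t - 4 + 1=9*t^2 + 26*t - 3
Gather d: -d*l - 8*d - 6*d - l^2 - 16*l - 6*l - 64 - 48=d*(-l - 14) - l^2 - 22*l - 112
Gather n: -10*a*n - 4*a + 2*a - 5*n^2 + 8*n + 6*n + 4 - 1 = -2*a - 5*n^2 + n*(14 - 10*a) + 3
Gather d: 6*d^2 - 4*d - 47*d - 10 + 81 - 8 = 6*d^2 - 51*d + 63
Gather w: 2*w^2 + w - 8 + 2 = 2*w^2 + w - 6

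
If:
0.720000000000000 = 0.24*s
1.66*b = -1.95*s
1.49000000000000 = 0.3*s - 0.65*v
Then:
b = -3.52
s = 3.00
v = -0.91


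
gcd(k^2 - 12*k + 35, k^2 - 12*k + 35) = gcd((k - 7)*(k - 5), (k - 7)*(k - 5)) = k^2 - 12*k + 35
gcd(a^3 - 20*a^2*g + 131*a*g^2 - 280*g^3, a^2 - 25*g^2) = a - 5*g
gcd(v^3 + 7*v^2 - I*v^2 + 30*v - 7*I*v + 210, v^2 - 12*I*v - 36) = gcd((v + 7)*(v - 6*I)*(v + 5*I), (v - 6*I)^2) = v - 6*I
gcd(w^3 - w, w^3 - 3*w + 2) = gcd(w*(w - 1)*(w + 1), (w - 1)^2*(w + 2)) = w - 1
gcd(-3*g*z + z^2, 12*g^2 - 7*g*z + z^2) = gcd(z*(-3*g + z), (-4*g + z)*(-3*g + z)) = -3*g + z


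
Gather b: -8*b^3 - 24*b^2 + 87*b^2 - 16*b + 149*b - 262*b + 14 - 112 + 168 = -8*b^3 + 63*b^2 - 129*b + 70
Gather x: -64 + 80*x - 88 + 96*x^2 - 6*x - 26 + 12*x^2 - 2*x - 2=108*x^2 + 72*x - 180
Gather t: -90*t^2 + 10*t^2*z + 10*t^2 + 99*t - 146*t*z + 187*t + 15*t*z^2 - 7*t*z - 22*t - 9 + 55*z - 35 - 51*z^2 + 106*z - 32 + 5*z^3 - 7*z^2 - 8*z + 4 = t^2*(10*z - 80) + t*(15*z^2 - 153*z + 264) + 5*z^3 - 58*z^2 + 153*z - 72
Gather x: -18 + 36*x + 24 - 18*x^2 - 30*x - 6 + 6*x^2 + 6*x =-12*x^2 + 12*x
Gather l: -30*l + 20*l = -10*l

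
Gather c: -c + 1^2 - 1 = -c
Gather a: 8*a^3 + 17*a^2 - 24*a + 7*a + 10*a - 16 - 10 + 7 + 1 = 8*a^3 + 17*a^2 - 7*a - 18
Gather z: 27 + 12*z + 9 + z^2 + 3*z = z^2 + 15*z + 36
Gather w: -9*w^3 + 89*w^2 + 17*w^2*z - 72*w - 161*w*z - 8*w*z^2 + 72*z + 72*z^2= -9*w^3 + w^2*(17*z + 89) + w*(-8*z^2 - 161*z - 72) + 72*z^2 + 72*z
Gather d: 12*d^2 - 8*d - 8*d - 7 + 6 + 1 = 12*d^2 - 16*d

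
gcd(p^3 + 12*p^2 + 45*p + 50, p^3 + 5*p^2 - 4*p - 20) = p^2 + 7*p + 10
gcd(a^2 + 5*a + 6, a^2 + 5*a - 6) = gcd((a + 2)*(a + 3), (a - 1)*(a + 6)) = 1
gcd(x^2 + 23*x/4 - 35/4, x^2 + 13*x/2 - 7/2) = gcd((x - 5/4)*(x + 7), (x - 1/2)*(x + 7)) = x + 7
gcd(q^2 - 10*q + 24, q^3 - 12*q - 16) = q - 4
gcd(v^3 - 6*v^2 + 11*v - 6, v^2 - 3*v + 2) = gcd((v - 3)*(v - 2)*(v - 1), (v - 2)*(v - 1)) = v^2 - 3*v + 2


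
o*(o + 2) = o^2 + 2*o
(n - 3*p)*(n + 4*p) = n^2 + n*p - 12*p^2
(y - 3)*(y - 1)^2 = y^3 - 5*y^2 + 7*y - 3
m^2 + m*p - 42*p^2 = (m - 6*p)*(m + 7*p)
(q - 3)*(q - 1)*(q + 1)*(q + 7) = q^4 + 4*q^3 - 22*q^2 - 4*q + 21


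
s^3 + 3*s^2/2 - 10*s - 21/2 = (s - 3)*(s + 1)*(s + 7/2)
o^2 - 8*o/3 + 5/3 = (o - 5/3)*(o - 1)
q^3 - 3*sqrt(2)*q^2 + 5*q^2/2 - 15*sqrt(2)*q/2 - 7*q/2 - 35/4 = (q + 5/2)*(q - 7*sqrt(2)/2)*(q + sqrt(2)/2)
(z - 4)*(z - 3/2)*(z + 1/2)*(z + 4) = z^4 - z^3 - 67*z^2/4 + 16*z + 12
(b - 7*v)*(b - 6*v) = b^2 - 13*b*v + 42*v^2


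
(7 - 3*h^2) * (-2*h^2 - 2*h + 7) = 6*h^4 + 6*h^3 - 35*h^2 - 14*h + 49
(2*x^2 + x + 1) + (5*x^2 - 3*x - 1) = 7*x^2 - 2*x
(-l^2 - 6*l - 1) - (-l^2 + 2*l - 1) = -8*l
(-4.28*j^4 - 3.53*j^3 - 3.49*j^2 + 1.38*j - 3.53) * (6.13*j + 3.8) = -26.2364*j^5 - 37.9029*j^4 - 34.8077*j^3 - 4.8026*j^2 - 16.3949*j - 13.414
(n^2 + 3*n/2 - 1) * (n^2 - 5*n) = n^4 - 7*n^3/2 - 17*n^2/2 + 5*n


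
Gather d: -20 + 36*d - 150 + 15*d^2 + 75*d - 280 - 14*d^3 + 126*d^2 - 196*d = -14*d^3 + 141*d^2 - 85*d - 450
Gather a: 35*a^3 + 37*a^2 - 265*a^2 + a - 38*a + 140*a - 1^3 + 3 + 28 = 35*a^3 - 228*a^2 + 103*a + 30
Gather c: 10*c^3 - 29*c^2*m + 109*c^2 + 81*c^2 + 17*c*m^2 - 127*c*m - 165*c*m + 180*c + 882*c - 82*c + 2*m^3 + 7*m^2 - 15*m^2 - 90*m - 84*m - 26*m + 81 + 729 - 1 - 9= 10*c^3 + c^2*(190 - 29*m) + c*(17*m^2 - 292*m + 980) + 2*m^3 - 8*m^2 - 200*m + 800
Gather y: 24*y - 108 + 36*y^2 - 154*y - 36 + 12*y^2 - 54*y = 48*y^2 - 184*y - 144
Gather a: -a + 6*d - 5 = -a + 6*d - 5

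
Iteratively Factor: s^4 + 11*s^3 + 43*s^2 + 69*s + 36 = (s + 3)*(s^3 + 8*s^2 + 19*s + 12) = (s + 1)*(s + 3)*(s^2 + 7*s + 12) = (s + 1)*(s + 3)*(s + 4)*(s + 3)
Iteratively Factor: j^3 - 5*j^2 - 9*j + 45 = (j - 5)*(j^2 - 9) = (j - 5)*(j + 3)*(j - 3)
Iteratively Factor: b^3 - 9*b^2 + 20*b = (b - 5)*(b^2 - 4*b) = (b - 5)*(b - 4)*(b)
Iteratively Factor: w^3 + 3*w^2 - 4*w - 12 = (w + 2)*(w^2 + w - 6) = (w + 2)*(w + 3)*(w - 2)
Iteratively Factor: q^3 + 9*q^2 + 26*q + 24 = (q + 3)*(q^2 + 6*q + 8) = (q + 2)*(q + 3)*(q + 4)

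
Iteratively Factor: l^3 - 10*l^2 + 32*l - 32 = (l - 2)*(l^2 - 8*l + 16) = (l - 4)*(l - 2)*(l - 4)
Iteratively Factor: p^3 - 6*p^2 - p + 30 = (p - 3)*(p^2 - 3*p - 10) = (p - 5)*(p - 3)*(p + 2)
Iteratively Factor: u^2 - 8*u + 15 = (u - 5)*(u - 3)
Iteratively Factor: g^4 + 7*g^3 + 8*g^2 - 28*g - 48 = (g + 2)*(g^3 + 5*g^2 - 2*g - 24) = (g + 2)*(g + 4)*(g^2 + g - 6) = (g + 2)*(g + 3)*(g + 4)*(g - 2)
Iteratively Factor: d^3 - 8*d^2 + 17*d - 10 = (d - 2)*(d^2 - 6*d + 5) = (d - 5)*(d - 2)*(d - 1)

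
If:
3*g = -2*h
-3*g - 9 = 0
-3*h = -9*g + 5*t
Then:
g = -3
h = 9/2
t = -81/10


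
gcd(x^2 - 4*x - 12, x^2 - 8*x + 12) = x - 6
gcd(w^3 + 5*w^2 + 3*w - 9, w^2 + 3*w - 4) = w - 1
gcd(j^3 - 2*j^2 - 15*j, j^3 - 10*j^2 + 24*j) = j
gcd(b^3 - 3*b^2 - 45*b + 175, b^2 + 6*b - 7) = b + 7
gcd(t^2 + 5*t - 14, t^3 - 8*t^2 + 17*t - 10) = t - 2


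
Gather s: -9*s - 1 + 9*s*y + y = s*(9*y - 9) + y - 1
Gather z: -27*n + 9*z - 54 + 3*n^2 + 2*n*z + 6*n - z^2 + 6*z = 3*n^2 - 21*n - z^2 + z*(2*n + 15) - 54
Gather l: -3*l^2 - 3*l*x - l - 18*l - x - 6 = -3*l^2 + l*(-3*x - 19) - x - 6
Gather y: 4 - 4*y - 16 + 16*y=12*y - 12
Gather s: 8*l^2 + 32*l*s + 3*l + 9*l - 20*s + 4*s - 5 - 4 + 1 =8*l^2 + 12*l + s*(32*l - 16) - 8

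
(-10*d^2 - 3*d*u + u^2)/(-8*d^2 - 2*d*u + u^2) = (-5*d + u)/(-4*d + u)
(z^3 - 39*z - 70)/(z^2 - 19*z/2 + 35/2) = 2*(z^2 + 7*z + 10)/(2*z - 5)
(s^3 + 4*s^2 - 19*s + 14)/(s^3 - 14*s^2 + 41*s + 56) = (s^3 + 4*s^2 - 19*s + 14)/(s^3 - 14*s^2 + 41*s + 56)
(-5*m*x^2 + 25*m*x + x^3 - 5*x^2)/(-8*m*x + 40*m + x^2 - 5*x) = x*(-5*m + x)/(-8*m + x)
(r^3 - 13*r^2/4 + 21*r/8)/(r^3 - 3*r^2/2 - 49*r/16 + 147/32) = 4*r/(4*r + 7)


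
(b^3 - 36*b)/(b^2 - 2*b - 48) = b*(b - 6)/(b - 8)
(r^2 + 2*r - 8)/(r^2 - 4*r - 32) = (r - 2)/(r - 8)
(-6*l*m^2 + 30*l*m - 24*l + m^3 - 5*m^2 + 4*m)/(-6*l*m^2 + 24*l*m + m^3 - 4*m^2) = (m - 1)/m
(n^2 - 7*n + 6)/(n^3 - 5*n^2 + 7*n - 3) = (n - 6)/(n^2 - 4*n + 3)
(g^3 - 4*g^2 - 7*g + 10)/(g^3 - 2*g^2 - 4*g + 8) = (g^2 - 6*g + 5)/(g^2 - 4*g + 4)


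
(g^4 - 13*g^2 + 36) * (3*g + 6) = 3*g^5 + 6*g^4 - 39*g^3 - 78*g^2 + 108*g + 216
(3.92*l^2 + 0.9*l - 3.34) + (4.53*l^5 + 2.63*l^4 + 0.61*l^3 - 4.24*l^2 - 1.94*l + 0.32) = 4.53*l^5 + 2.63*l^4 + 0.61*l^3 - 0.32*l^2 - 1.04*l - 3.02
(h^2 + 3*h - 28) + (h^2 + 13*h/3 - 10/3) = 2*h^2 + 22*h/3 - 94/3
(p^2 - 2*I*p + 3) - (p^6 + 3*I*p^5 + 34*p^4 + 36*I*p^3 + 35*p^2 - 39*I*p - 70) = -p^6 - 3*I*p^5 - 34*p^4 - 36*I*p^3 - 34*p^2 + 37*I*p + 73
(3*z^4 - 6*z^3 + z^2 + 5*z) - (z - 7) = 3*z^4 - 6*z^3 + z^2 + 4*z + 7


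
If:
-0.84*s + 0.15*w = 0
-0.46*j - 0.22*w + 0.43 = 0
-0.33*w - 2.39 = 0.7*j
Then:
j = -303.50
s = 113.67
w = 636.55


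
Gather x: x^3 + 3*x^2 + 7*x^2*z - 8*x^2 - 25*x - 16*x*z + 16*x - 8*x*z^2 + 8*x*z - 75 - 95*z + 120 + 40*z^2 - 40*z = x^3 + x^2*(7*z - 5) + x*(-8*z^2 - 8*z - 9) + 40*z^2 - 135*z + 45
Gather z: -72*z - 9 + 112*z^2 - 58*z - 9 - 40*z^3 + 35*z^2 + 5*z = -40*z^3 + 147*z^2 - 125*z - 18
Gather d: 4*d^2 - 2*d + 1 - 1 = 4*d^2 - 2*d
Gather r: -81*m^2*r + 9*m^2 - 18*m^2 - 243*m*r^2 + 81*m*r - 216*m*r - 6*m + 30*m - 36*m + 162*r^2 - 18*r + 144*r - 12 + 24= -9*m^2 - 12*m + r^2*(162 - 243*m) + r*(-81*m^2 - 135*m + 126) + 12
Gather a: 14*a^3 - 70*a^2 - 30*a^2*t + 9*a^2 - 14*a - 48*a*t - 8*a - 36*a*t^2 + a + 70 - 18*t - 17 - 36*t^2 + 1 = 14*a^3 + a^2*(-30*t - 61) + a*(-36*t^2 - 48*t - 21) - 36*t^2 - 18*t + 54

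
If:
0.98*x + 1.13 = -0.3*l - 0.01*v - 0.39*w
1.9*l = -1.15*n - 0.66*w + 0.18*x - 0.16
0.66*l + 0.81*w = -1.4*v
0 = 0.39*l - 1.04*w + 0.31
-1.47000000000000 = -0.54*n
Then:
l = -1.67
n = 2.72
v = 0.98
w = -0.33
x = -0.52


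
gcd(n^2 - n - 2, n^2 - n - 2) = n^2 - n - 2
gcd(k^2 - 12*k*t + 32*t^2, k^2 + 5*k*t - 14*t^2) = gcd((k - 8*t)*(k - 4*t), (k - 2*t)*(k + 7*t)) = 1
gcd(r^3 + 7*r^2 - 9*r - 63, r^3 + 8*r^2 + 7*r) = r + 7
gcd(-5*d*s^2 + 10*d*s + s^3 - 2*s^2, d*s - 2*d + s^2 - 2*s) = s - 2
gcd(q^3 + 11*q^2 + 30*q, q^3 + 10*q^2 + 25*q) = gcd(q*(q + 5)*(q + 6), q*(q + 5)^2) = q^2 + 5*q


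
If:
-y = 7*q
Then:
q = -y/7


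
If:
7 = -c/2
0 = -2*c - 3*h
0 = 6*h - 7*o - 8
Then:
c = -14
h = 28/3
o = 48/7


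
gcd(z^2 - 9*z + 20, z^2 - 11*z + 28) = z - 4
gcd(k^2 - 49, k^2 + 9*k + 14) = k + 7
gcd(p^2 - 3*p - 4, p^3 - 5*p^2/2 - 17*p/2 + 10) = p - 4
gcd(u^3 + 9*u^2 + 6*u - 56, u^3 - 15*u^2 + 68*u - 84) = u - 2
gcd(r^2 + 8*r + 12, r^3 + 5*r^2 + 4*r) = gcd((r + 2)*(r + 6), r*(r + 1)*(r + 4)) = 1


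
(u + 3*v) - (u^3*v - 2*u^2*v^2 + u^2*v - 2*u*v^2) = -u^3*v + 2*u^2*v^2 - u^2*v + 2*u*v^2 + u + 3*v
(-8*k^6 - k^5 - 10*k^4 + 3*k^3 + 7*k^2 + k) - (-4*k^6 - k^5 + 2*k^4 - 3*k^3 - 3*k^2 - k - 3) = -4*k^6 - 12*k^4 + 6*k^3 + 10*k^2 + 2*k + 3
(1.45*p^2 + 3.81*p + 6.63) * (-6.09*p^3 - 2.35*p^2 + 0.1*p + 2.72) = -8.8305*p^5 - 26.6104*p^4 - 49.1852*p^3 - 11.2555*p^2 + 11.0262*p + 18.0336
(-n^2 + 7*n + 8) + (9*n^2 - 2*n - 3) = 8*n^2 + 5*n + 5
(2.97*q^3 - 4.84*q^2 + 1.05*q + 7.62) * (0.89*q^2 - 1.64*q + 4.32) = 2.6433*q^5 - 9.1784*q^4 + 21.7025*q^3 - 15.849*q^2 - 7.9608*q + 32.9184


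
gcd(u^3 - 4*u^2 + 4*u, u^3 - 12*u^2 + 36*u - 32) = u^2 - 4*u + 4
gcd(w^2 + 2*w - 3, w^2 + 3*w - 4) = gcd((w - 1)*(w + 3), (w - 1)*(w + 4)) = w - 1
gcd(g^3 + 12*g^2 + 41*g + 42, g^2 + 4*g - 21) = g + 7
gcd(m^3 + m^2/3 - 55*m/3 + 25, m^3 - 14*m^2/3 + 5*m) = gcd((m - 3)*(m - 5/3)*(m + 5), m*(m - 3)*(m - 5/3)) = m^2 - 14*m/3 + 5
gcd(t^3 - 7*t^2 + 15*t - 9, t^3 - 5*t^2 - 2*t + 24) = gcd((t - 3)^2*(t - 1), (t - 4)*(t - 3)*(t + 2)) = t - 3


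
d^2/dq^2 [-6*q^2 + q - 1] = -12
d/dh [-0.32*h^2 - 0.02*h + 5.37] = -0.64*h - 0.02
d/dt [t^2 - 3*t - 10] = 2*t - 3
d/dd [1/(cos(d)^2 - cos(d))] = (-sin(d)/cos(d)^2 + 2*tan(d))/(cos(d) - 1)^2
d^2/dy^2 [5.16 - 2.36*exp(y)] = -2.36*exp(y)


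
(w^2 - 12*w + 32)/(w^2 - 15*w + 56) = (w - 4)/(w - 7)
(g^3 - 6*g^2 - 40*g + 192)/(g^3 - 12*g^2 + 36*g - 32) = (g^2 + 2*g - 24)/(g^2 - 4*g + 4)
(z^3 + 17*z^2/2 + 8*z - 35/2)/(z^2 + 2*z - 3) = (2*z^2 + 19*z + 35)/(2*(z + 3))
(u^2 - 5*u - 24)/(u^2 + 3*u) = (u - 8)/u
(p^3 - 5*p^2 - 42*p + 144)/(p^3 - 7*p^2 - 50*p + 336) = (p^2 + 3*p - 18)/(p^2 + p - 42)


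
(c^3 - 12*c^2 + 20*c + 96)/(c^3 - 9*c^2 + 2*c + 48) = (c - 6)/(c - 3)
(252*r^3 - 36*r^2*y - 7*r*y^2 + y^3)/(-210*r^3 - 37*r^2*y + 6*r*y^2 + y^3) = (-42*r^2 - r*y + y^2)/(35*r^2 + 12*r*y + y^2)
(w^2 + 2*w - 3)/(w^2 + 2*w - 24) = (w^2 + 2*w - 3)/(w^2 + 2*w - 24)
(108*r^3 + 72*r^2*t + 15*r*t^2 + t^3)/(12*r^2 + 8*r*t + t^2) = (18*r^2 + 9*r*t + t^2)/(2*r + t)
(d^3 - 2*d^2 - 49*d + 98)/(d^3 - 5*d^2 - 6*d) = (-d^3 + 2*d^2 + 49*d - 98)/(d*(-d^2 + 5*d + 6))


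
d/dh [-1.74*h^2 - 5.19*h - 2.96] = -3.48*h - 5.19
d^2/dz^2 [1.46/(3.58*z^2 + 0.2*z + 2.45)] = (-37.423888*z^2 - 2.09072*z + 1.46*(7.16*z + 0.2)*(14.32*z + 0.4) - 25.61132)/(3.58*z^2 + 0.2*z + 2.45)^3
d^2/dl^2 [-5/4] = 0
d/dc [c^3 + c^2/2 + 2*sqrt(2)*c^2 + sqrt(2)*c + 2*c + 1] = 3*c^2 + c + 4*sqrt(2)*c + sqrt(2) + 2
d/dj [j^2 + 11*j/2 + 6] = 2*j + 11/2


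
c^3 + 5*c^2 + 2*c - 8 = (c - 1)*(c + 2)*(c + 4)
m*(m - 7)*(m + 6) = m^3 - m^2 - 42*m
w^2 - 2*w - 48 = (w - 8)*(w + 6)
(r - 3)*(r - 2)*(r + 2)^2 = r^4 - r^3 - 10*r^2 + 4*r + 24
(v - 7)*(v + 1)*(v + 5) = v^3 - v^2 - 37*v - 35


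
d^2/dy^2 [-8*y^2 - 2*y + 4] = -16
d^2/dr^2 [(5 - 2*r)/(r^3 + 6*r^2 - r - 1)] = 2*(-(2*r - 5)*(3*r^2 + 12*r - 1)^2 + (6*r^2 + 24*r + 3*(r + 2)*(2*r - 5) - 2)*(r^3 + 6*r^2 - r - 1))/(r^3 + 6*r^2 - r - 1)^3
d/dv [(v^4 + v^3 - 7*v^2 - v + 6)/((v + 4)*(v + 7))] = 2*(v^5 + 17*v^4 + 67*v^3 + 4*v^2 - 202*v - 47)/(v^4 + 22*v^3 + 177*v^2 + 616*v + 784)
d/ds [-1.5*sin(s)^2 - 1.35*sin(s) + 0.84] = -(3.0*sin(s) + 1.35)*cos(s)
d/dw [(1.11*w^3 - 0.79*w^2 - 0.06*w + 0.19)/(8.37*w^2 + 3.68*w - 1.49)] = (9.2907*w^4 + 8.1696*w^3 - 7.3667*w^2 - 0.8264*w - 0.6098)/(70.0569*w^4 + 61.6032*w^3 - 11.4002*w^2 - 10.9664*w + 2.2201)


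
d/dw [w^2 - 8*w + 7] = 2*w - 8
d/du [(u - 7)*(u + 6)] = 2*u - 1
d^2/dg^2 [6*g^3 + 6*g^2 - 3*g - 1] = 36*g + 12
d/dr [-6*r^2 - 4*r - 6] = -12*r - 4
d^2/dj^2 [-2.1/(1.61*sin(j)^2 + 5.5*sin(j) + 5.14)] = (21.77364*sin(j)^4 + 55.7865*sin(j)^3 - 38.64882*sin(j)^2 - 170.94*sin(j) - 92.29332)/(1.61*sin(j)^2 + 5.5*sin(j) + 5.14)^3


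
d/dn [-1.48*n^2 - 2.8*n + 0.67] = -2.96*n - 2.8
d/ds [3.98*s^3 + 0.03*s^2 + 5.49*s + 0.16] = 11.94*s^2 + 0.06*s + 5.49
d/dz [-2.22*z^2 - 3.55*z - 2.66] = -4.44*z - 3.55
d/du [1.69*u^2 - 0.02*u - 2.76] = 3.38*u - 0.02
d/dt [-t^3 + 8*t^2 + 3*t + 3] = -3*t^2 + 16*t + 3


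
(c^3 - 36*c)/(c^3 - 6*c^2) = (c + 6)/c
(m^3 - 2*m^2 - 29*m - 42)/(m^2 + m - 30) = (m^3 - 2*m^2 - 29*m - 42)/(m^2 + m - 30)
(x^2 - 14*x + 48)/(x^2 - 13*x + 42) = (x - 8)/(x - 7)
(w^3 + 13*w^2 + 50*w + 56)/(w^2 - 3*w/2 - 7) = 2*(w^2 + 11*w + 28)/(2*w - 7)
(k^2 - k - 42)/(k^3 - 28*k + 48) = (k - 7)/(k^2 - 6*k + 8)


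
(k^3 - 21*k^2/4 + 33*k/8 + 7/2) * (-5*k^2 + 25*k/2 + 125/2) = -5*k^5 + 155*k^4/4 - 95*k^3/4 - 4705*k^2/16 + 4825*k/16 + 875/4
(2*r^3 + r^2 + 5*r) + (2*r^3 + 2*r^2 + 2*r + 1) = 4*r^3 + 3*r^2 + 7*r + 1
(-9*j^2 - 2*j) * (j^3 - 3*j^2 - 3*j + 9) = -9*j^5 + 25*j^4 + 33*j^3 - 75*j^2 - 18*j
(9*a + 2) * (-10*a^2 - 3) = -90*a^3 - 20*a^2 - 27*a - 6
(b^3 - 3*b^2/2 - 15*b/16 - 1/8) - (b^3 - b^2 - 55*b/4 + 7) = -b^2/2 + 205*b/16 - 57/8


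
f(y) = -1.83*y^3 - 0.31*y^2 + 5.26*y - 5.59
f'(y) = -5.49*y^2 - 0.62*y + 5.26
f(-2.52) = 8.47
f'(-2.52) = -28.04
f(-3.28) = 38.40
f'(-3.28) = -51.77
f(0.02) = -5.48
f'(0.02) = 5.25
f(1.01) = -2.48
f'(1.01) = -0.97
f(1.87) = -8.80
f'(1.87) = -15.10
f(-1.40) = -8.54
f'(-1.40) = -4.63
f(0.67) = -2.76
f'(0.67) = 2.38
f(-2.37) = 4.56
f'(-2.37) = -24.11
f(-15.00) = 6022.01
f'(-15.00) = -1220.69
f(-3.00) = 25.25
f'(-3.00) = -42.29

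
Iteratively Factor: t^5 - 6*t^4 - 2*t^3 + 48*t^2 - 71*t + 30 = (t - 2)*(t^4 - 4*t^3 - 10*t^2 + 28*t - 15) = (t - 2)*(t - 1)*(t^3 - 3*t^2 - 13*t + 15) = (t - 2)*(t - 1)^2*(t^2 - 2*t - 15) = (t - 5)*(t - 2)*(t - 1)^2*(t + 3)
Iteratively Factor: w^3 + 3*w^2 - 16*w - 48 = (w + 4)*(w^2 - w - 12) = (w + 3)*(w + 4)*(w - 4)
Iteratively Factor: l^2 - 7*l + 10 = (l - 5)*(l - 2)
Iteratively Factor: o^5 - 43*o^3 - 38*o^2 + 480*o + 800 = (o - 5)*(o^4 + 5*o^3 - 18*o^2 - 128*o - 160) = (o - 5)*(o + 4)*(o^3 + o^2 - 22*o - 40) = (o - 5)*(o + 2)*(o + 4)*(o^2 - o - 20) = (o - 5)^2*(o + 2)*(o + 4)*(o + 4)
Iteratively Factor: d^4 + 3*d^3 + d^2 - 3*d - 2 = (d + 2)*(d^3 + d^2 - d - 1) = (d + 1)*(d + 2)*(d^2 - 1) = (d + 1)^2*(d + 2)*(d - 1)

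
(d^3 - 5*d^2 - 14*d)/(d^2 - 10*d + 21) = d*(d + 2)/(d - 3)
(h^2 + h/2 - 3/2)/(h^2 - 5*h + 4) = (h + 3/2)/(h - 4)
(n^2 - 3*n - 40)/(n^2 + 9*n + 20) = (n - 8)/(n + 4)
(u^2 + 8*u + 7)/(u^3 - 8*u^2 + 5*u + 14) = (u + 7)/(u^2 - 9*u + 14)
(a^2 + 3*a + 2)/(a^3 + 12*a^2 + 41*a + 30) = (a + 2)/(a^2 + 11*a + 30)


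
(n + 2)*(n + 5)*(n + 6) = n^3 + 13*n^2 + 52*n + 60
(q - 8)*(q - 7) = q^2 - 15*q + 56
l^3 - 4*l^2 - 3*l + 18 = (l - 3)^2*(l + 2)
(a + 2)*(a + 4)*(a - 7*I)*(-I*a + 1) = -I*a^4 - 6*a^3 - 6*I*a^3 - 36*a^2 - 15*I*a^2 - 48*a - 42*I*a - 56*I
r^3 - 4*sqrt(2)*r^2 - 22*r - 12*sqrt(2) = (r - 6*sqrt(2))*(r + sqrt(2))^2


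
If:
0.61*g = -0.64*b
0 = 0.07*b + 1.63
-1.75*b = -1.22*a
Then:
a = -33.40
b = -23.29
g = 24.43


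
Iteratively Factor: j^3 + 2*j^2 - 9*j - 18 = (j + 2)*(j^2 - 9) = (j + 2)*(j + 3)*(j - 3)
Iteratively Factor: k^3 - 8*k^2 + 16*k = (k)*(k^2 - 8*k + 16) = k*(k - 4)*(k - 4)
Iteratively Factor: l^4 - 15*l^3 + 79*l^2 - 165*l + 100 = (l - 5)*(l^3 - 10*l^2 + 29*l - 20) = (l - 5)*(l - 1)*(l^2 - 9*l + 20) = (l - 5)*(l - 4)*(l - 1)*(l - 5)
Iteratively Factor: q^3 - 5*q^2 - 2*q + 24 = (q - 4)*(q^2 - q - 6) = (q - 4)*(q - 3)*(q + 2)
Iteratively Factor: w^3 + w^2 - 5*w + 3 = (w + 3)*(w^2 - 2*w + 1) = (w - 1)*(w + 3)*(w - 1)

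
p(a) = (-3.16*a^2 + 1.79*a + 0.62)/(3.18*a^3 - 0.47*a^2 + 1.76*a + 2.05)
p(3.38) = -0.23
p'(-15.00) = 0.00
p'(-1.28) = 0.89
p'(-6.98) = 0.02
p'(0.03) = 0.50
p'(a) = (1.79 - 6.32*a)/(3.18*a^3 - 0.47*a^2 + 1.76*a + 2.05) + (-9.54*a^2 + 0.94*a - 1.76)*(-3.16*a^2 + 1.79*a + 0.62)/(3.18*a^3 - 0.47*a^2 + 1.76*a + 2.05)^2 = (10.0488*a^4 - 11.3844*a^3 - 10.6351*a^2 - 12.3732*a + 2.5783)/(10.1124*a^6 - 2.9892*a^5 + 11.4145*a^4 + 11.3836*a^3 + 1.1706*a^2 + 7.216*a + 4.2025)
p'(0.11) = 0.21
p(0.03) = 0.32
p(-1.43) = 0.78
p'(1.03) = -0.48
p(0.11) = 0.35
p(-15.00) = 0.07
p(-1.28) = 0.90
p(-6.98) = 0.15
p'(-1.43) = 0.64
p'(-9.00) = 0.01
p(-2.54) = 0.42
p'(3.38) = 0.05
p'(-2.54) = 0.17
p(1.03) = -0.13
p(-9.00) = 0.11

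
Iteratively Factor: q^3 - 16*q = (q - 4)*(q^2 + 4*q) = q*(q - 4)*(q + 4)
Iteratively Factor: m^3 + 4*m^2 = (m)*(m^2 + 4*m) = m^2*(m + 4)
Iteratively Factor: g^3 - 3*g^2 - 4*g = (g)*(g^2 - 3*g - 4) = g*(g + 1)*(g - 4)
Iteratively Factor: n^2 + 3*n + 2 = (n + 1)*(n + 2)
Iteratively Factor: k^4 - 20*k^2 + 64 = (k + 4)*(k^3 - 4*k^2 - 4*k + 16) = (k - 2)*(k + 4)*(k^2 - 2*k - 8) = (k - 2)*(k + 2)*(k + 4)*(k - 4)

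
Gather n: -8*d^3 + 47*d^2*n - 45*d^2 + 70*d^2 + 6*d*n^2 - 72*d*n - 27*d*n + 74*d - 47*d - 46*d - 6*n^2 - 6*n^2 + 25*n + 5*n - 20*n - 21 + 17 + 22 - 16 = -8*d^3 + 25*d^2 - 19*d + n^2*(6*d - 12) + n*(47*d^2 - 99*d + 10) + 2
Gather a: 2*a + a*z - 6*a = a*(z - 4)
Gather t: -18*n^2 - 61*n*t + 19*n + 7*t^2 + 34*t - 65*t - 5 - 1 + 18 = -18*n^2 + 19*n + 7*t^2 + t*(-61*n - 31) + 12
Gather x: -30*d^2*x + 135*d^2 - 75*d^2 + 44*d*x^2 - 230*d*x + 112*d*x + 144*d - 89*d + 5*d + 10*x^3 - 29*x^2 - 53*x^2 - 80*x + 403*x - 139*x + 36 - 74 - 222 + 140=60*d^2 + 60*d + 10*x^3 + x^2*(44*d - 82) + x*(-30*d^2 - 118*d + 184) - 120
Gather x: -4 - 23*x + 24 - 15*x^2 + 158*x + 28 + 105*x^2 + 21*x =90*x^2 + 156*x + 48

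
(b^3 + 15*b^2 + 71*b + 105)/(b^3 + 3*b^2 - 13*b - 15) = (b^2 + 10*b + 21)/(b^2 - 2*b - 3)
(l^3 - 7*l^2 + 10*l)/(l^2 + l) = (l^2 - 7*l + 10)/(l + 1)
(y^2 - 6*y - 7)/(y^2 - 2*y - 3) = (y - 7)/(y - 3)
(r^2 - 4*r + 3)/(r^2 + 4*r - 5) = (r - 3)/(r + 5)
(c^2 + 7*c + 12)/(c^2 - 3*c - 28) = (c + 3)/(c - 7)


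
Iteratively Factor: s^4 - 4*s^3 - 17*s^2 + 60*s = (s - 5)*(s^3 + s^2 - 12*s) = (s - 5)*(s + 4)*(s^2 - 3*s) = (s - 5)*(s - 3)*(s + 4)*(s)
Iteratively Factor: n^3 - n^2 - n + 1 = (n - 1)*(n^2 - 1) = (n - 1)^2*(n + 1)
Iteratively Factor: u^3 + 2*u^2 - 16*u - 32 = (u + 2)*(u^2 - 16) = (u - 4)*(u + 2)*(u + 4)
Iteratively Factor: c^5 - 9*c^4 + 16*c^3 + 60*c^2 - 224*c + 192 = (c - 4)*(c^4 - 5*c^3 - 4*c^2 + 44*c - 48) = (c - 4)*(c - 2)*(c^3 - 3*c^2 - 10*c + 24) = (c - 4)^2*(c - 2)*(c^2 + c - 6) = (c - 4)^2*(c - 2)^2*(c + 3)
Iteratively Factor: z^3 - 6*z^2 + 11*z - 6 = (z - 3)*(z^2 - 3*z + 2) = (z - 3)*(z - 2)*(z - 1)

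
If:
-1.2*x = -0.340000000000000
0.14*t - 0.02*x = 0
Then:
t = 0.04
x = 0.28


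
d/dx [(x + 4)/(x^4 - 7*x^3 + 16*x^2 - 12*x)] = (-3*x^3 - 8*x^2 + 52*x - 24)/(x^2*(x^5 - 12*x^4 + 57*x^3 - 134*x^2 + 156*x - 72))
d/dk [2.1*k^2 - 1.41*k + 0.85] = 4.2*k - 1.41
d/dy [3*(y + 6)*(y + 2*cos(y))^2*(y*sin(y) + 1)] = 3*(y + 2*cos(y))*((y + 6)*(y + 2*cos(y))*(y*cos(y) + sin(y)) - 2*(y + 6)*(y*sin(y) + 1)*(2*sin(y) - 1) + (y + 2*cos(y))*(y*sin(y) + 1))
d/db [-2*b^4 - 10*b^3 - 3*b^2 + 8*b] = -8*b^3 - 30*b^2 - 6*b + 8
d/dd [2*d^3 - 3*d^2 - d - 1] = 6*d^2 - 6*d - 1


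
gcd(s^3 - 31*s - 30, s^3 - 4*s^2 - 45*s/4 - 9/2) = s - 6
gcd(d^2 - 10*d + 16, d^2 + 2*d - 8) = d - 2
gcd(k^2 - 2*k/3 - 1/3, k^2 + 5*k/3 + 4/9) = k + 1/3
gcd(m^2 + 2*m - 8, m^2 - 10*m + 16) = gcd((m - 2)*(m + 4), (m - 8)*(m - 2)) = m - 2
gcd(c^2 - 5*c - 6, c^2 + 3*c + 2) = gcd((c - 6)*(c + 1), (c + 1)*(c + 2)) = c + 1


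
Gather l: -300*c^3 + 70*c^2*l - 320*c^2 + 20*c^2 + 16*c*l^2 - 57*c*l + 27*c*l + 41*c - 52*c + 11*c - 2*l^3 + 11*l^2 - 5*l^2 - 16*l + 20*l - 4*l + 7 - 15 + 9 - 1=-300*c^3 - 300*c^2 - 2*l^3 + l^2*(16*c + 6) + l*(70*c^2 - 30*c)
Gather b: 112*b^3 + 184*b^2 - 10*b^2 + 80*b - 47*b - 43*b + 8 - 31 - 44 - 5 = 112*b^3 + 174*b^2 - 10*b - 72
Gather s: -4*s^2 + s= -4*s^2 + s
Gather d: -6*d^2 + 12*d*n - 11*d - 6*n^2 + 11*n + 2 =-6*d^2 + d*(12*n - 11) - 6*n^2 + 11*n + 2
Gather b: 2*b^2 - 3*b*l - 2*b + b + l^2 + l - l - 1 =2*b^2 + b*(-3*l - 1) + l^2 - 1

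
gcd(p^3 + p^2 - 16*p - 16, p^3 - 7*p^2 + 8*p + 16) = p^2 - 3*p - 4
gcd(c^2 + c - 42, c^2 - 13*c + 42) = c - 6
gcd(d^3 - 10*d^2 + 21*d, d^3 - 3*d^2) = d^2 - 3*d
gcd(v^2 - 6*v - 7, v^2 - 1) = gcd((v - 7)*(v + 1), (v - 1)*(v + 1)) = v + 1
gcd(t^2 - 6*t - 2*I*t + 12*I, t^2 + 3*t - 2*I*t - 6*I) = t - 2*I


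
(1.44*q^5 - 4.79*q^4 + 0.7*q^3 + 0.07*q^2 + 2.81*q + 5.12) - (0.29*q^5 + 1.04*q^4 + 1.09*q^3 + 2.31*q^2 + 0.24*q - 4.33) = 1.15*q^5 - 5.83*q^4 - 0.39*q^3 - 2.24*q^2 + 2.57*q + 9.45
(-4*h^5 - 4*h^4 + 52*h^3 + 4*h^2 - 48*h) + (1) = -4*h^5 - 4*h^4 + 52*h^3 + 4*h^2 - 48*h + 1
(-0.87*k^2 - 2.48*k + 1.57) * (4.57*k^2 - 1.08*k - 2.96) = -3.9759*k^4 - 10.394*k^3 + 12.4285*k^2 + 5.6452*k - 4.6472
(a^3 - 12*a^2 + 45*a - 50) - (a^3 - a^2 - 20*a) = -11*a^2 + 65*a - 50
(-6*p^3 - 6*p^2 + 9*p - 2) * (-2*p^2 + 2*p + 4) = 12*p^5 - 54*p^3 - 2*p^2 + 32*p - 8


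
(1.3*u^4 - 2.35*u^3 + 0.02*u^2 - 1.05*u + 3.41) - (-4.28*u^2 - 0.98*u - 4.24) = 1.3*u^4 - 2.35*u^3 + 4.3*u^2 - 0.0700000000000001*u + 7.65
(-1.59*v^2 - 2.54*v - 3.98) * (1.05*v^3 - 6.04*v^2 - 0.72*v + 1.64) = -1.6695*v^5 + 6.9366*v^4 + 12.3074*v^3 + 23.2604*v^2 - 1.3*v - 6.5272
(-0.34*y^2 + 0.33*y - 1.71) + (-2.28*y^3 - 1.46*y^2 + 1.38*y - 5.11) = -2.28*y^3 - 1.8*y^2 + 1.71*y - 6.82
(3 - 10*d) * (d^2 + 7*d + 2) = -10*d^3 - 67*d^2 + d + 6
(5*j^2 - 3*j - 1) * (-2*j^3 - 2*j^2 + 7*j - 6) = -10*j^5 - 4*j^4 + 43*j^3 - 49*j^2 + 11*j + 6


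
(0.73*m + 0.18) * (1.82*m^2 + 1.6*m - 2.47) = 1.3286*m^3 + 1.4956*m^2 - 1.5151*m - 0.4446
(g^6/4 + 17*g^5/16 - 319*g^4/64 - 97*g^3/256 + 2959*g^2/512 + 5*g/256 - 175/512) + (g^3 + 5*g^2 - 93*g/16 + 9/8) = g^6/4 + 17*g^5/16 - 319*g^4/64 + 159*g^3/256 + 5519*g^2/512 - 1483*g/256 + 401/512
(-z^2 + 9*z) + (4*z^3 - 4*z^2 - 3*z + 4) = 4*z^3 - 5*z^2 + 6*z + 4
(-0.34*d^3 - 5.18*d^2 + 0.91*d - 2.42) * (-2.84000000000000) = 0.9656*d^3 + 14.7112*d^2 - 2.5844*d + 6.8728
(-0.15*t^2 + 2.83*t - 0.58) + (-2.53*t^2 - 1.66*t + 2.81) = -2.68*t^2 + 1.17*t + 2.23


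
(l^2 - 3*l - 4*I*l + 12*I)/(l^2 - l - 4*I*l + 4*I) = (l - 3)/(l - 1)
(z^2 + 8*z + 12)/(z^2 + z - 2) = (z + 6)/(z - 1)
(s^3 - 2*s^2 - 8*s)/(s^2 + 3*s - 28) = s*(s + 2)/(s + 7)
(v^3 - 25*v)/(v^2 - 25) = v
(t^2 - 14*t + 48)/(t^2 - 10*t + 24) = (t - 8)/(t - 4)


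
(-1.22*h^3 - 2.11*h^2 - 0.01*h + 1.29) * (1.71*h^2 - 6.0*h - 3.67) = -2.0862*h^5 + 3.7119*h^4 + 17.1203*h^3 + 10.0096*h^2 - 7.7033*h - 4.7343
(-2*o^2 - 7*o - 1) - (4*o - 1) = -2*o^2 - 11*o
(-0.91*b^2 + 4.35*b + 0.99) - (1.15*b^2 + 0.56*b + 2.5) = -2.06*b^2 + 3.79*b - 1.51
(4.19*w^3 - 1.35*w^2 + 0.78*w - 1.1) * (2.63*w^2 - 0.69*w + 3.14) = 11.0197*w^5 - 6.4416*w^4 + 16.1395*w^3 - 7.6702*w^2 + 3.2082*w - 3.454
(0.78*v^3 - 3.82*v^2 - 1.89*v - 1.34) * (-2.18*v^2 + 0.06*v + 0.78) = -1.7004*v^5 + 8.3744*v^4 + 4.4994*v^3 - 0.1718*v^2 - 1.5546*v - 1.0452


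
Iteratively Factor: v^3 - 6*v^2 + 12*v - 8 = (v - 2)*(v^2 - 4*v + 4) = (v - 2)^2*(v - 2)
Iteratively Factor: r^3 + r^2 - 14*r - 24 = (r + 3)*(r^2 - 2*r - 8) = (r + 2)*(r + 3)*(r - 4)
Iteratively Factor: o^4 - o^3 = (o)*(o^3 - o^2) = o^2*(o^2 - o) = o^3*(o - 1)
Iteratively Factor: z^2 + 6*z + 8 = (z + 4)*(z + 2)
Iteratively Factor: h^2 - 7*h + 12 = (h - 4)*(h - 3)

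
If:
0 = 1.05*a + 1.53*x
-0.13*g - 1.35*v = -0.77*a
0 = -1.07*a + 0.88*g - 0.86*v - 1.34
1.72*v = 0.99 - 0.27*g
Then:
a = 0.73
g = 2.58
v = 0.17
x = -0.50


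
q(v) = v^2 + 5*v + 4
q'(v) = 2*v + 5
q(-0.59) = 1.40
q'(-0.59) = 3.82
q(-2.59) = -2.24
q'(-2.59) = -0.18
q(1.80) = 16.24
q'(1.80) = 8.60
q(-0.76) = 0.78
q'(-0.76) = 3.48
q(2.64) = 24.17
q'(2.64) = 10.28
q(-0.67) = 1.10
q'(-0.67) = 3.66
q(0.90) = 9.31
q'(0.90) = 6.80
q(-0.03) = 3.85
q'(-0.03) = 4.94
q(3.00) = 28.00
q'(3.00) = 11.00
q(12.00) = 208.00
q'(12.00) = 29.00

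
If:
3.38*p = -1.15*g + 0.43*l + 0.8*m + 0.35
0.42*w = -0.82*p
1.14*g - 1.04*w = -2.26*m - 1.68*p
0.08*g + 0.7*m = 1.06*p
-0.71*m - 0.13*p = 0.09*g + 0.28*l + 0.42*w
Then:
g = 0.38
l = 0.05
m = -0.12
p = -0.05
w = 0.09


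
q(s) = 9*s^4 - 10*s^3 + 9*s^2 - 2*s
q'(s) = 36*s^3 - 30*s^2 + 18*s - 2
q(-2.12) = 321.77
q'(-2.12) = -518.00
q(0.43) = 0.32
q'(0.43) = 3.06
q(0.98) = 5.57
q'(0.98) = 20.71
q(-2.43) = 515.30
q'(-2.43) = -739.45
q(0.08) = -0.11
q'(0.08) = -0.73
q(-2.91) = 973.83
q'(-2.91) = -1195.54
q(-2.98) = 1060.27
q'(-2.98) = -1274.74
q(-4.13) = 3484.66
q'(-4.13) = -3124.07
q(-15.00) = 491430.00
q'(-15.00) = -128522.00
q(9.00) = 52470.00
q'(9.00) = 23974.00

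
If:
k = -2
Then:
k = -2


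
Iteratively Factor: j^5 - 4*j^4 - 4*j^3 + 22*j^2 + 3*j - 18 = (j - 1)*(j^4 - 3*j^3 - 7*j^2 + 15*j + 18) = (j - 1)*(j + 1)*(j^3 - 4*j^2 - 3*j + 18) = (j - 1)*(j + 1)*(j + 2)*(j^2 - 6*j + 9) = (j - 3)*(j - 1)*(j + 1)*(j + 2)*(j - 3)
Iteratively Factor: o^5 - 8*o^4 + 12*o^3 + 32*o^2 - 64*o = (o - 2)*(o^4 - 6*o^3 + 32*o) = (o - 4)*(o - 2)*(o^3 - 2*o^2 - 8*o) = (o - 4)*(o - 2)*(o + 2)*(o^2 - 4*o) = o*(o - 4)*(o - 2)*(o + 2)*(o - 4)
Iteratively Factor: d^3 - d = (d)*(d^2 - 1) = d*(d - 1)*(d + 1)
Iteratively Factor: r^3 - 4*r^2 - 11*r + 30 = (r - 5)*(r^2 + r - 6) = (r - 5)*(r + 3)*(r - 2)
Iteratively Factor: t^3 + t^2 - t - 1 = (t - 1)*(t^2 + 2*t + 1) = (t - 1)*(t + 1)*(t + 1)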